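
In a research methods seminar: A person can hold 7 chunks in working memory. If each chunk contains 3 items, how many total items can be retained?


Total items = chunks * items_per_chunk
= 7 * 3
= 21


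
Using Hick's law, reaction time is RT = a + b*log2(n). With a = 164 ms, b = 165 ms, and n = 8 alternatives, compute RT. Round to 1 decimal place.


RT = 164 + 165 * log2(8)
log2(8) = 3.0
RT = 164 + 165 * 3.0
= 164 + 495.0
= 659.0 ms


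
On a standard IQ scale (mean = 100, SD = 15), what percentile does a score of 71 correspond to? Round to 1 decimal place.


z = (IQ - mean) / SD
z = (71 - 100) / 15 = -1.9333
Percentile = Phi(-1.9333) * 100
Phi(-1.9333) = 0.0266
= 2.7


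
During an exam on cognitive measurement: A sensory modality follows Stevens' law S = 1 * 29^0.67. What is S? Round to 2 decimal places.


S = 1 * 29^0.67
29^0.67 = 9.5457
S = 1 * 9.5457
= 9.55


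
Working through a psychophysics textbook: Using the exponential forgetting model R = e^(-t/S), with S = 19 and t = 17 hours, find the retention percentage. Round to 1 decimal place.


R = e^(-t/S)
-t/S = -17/19 = -0.894737
R = e^(-0.894737) = 0.408715
Percentage = 0.408715 * 100
= 40.9


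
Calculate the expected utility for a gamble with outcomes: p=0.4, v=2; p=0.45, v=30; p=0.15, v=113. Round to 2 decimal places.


EU = sum(p_i * v_i)
0.4 * 2 = 0.8
0.45 * 30 = 13.5
0.15 * 113 = 16.95
EU = 0.8 + 13.5 + 16.95
= 31.25


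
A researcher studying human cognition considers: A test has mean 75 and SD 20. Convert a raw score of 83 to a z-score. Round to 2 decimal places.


z = (X - mu) / sigma
= (83 - 75) / 20
= 8 / 20
= 0.40


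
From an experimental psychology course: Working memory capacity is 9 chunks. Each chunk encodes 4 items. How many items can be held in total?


Total items = chunks * items_per_chunk
= 9 * 4
= 36


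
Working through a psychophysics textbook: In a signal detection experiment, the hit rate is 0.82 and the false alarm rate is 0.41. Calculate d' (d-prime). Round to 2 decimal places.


d' = z(HR) - z(FAR)
z(0.82) = 0.9154
z(0.41) = -0.2275
d' = 0.9154 - -0.2275
= 1.14


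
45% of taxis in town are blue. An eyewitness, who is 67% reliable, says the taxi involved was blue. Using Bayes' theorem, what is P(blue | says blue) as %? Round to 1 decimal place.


P(blue | says blue) = P(says blue | blue)*P(blue) / [P(says blue | blue)*P(blue) + P(says blue | not blue)*P(not blue)]
Numerator = 0.67 * 0.45 = 0.3015
False identification = 0.33 * 0.55 = 0.1815
P = 0.3015 / (0.3015 + 0.1815)
= 0.3015 / 0.483
As percentage = 62.4


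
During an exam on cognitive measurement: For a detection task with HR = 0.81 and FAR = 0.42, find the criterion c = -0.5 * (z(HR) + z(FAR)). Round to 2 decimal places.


c = -0.5 * (z(HR) + z(FAR))
z(0.81) = 0.8779
z(0.42) = -0.2019
c = -0.5 * (0.8779 + -0.2019)
= -0.5 * 0.676
= -0.34


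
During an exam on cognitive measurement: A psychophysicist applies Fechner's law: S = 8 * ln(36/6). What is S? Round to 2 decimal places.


S = 8 * ln(36/6)
I/I0 = 6.0
ln(6.0) = 1.7918
S = 8 * 1.7918
= 14.33


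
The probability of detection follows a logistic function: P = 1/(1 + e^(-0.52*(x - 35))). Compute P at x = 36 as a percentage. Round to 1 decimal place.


P(x) = 1/(1 + e^(-0.52*(36 - 35)))
Exponent = -0.52 * 1 = -0.52
e^(-0.52) = 0.594521
P = 1/(1 + 0.594521) = 0.627148
Percentage = 62.7


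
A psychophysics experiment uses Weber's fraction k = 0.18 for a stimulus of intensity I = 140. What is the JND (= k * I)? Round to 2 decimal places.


JND = k * I
JND = 0.18 * 140
= 25.20


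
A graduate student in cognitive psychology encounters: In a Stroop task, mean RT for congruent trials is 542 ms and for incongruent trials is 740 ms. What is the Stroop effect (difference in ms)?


Stroop effect = RT(incongruent) - RT(congruent)
= 740 - 542
= 198 ms


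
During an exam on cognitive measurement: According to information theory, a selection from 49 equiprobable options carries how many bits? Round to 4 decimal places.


H = log2(n)
H = log2(49)
= 5.6147


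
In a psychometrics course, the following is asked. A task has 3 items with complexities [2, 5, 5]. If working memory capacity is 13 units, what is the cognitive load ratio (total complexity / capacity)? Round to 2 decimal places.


Total complexity = 2 + 5 + 5 = 12
Load = total / capacity = 12 / 13
= 0.92


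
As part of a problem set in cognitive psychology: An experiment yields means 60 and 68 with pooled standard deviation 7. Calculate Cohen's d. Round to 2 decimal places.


Cohen's d = (M1 - M2) / S_pooled
= (60 - 68) / 7
= -8 / 7
= -1.14


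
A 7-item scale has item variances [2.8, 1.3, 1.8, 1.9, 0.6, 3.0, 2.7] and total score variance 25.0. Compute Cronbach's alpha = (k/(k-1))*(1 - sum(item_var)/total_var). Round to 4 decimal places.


alpha = (k/(k-1)) * (1 - sum(s_i^2)/s_total^2)
sum(item variances) = 14.1
k/(k-1) = 7/6 = 1.166667
1 - 14.1/25.0 = 1 - 0.564 = 0.436
alpha = 1.166667 * 0.436
= 0.5087


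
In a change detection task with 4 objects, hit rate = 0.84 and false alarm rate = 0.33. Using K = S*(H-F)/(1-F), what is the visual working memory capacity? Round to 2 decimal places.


K = S * (H - F) / (1 - F)
H - F = 0.51
1 - F = 0.67
K = 4 * 0.51 / 0.67
= 3.04


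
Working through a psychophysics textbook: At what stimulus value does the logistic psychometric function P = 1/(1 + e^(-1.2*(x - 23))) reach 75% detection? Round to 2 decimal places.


At P = 0.75: 0.75 = 1/(1 + e^(-k*(x-x0)))
Solving: e^(-k*(x-x0)) = 1/3
x = x0 + ln(3)/k
ln(3) = 1.0986
x = 23 + 1.0986/1.2
= 23 + 0.9155
= 23.92


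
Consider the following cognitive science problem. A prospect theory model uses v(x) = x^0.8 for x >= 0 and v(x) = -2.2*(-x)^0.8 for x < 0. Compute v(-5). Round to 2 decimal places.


Since x = -5 < 0, use v(x) = -lambda*(-x)^alpha
(-x) = 5
5^0.8 = 3.6239
v(-5) = -2.2 * 3.6239
= -7.97


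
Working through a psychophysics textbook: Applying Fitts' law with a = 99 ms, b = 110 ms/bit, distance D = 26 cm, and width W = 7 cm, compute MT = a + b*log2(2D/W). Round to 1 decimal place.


MT = 99 + 110 * log2(2*26/7)
2D/W = 7.428571
log2(7.428571) = 2.8931
MT = 99 + 110 * 2.8931
= 417.2 ms


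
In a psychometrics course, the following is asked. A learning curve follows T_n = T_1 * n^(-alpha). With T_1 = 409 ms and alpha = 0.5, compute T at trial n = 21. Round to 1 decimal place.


T_n = 409 * 21^(-0.5)
21^(-0.5) = 0.218218
T_n = 409 * 0.218218
= 89.3 ms


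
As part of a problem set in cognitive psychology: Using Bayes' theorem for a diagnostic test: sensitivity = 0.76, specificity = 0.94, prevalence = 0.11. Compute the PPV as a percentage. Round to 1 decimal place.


PPV = (sens * prev) / (sens * prev + (1-spec) * (1-prev))
Numerator = 0.76 * 0.11 = 0.0836
P(positive and no disease) = (1 - spec) * (1 - prev) = (1 - 0.94) * (1 - 0.11) = 0.0534
Denominator = 0.0836 + 0.0534 = 0.137
PPV = 0.0836 / 0.137 = 0.610219
As percentage = 61.0


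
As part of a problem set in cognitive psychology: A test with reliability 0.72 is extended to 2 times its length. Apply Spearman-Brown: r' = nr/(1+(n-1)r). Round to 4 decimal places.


r_new = n*r / (1 + (n-1)*r)
Numerator = 2 * 0.72 = 1.44
Denominator = 1 + 1 * 0.72 = 1.72
r_new = 1.44 / 1.72
= 0.8372


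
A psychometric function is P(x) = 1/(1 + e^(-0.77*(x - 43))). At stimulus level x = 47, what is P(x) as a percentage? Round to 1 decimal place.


P(x) = 1/(1 + e^(-0.77*(47 - 43)))
Exponent = -0.77 * 4 = -3.08
e^(-3.08) = 0.045959
P = 1/(1 + 0.045959) = 0.95606
Percentage = 95.6


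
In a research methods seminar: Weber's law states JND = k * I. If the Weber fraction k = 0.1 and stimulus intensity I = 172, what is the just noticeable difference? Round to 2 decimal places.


JND = k * I
JND = 0.1 * 172
= 17.20


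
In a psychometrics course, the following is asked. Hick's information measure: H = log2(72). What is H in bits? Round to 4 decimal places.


H = log2(n)
H = log2(72)
= 6.1699


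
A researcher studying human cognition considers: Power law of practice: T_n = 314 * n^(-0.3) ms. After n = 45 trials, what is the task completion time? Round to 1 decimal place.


T_n = 314 * 45^(-0.3)
45^(-0.3) = 0.31918
T_n = 314 * 0.31918
= 100.2 ms


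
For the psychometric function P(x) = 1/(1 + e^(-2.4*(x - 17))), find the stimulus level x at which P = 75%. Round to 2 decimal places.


At P = 0.75: 0.75 = 1/(1 + e^(-k*(x-x0)))
Solving: e^(-k*(x-x0)) = 1/3
x = x0 + ln(3)/k
ln(3) = 1.0986
x = 17 + 1.0986/2.4
= 17 + 0.4578
= 17.46


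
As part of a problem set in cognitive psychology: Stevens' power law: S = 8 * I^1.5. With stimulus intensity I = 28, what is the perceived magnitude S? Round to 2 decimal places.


S = 8 * 28^1.5
28^1.5 = 148.1621
S = 8 * 148.1621
= 1185.30


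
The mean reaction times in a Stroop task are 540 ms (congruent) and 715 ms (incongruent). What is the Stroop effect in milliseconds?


Stroop effect = RT(incongruent) - RT(congruent)
= 715 - 540
= 175 ms


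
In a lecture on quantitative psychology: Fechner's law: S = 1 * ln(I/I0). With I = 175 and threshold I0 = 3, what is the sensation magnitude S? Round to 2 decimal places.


S = 1 * ln(175/3)
I/I0 = 58.333333
ln(58.333333) = 4.0662
S = 1 * 4.0662
= 4.07


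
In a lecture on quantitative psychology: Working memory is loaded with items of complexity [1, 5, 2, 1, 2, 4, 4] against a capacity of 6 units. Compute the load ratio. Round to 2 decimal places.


Total complexity = 1 + 5 + 2 + 1 + 2 + 4 + 4 = 19
Load = total / capacity = 19 / 6
= 3.17


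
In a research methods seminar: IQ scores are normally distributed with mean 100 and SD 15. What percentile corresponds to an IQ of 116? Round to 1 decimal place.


z = (IQ - mean) / SD
z = (116 - 100) / 15 = 1.0667
Percentile = Phi(1.0667) * 100
Phi(1.0667) = 0.856946
= 85.7


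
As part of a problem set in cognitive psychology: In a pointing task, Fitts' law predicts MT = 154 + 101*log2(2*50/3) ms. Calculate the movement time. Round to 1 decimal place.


MT = 154 + 101 * log2(2*50/3)
2D/W = 33.333333
log2(33.333333) = 5.0589
MT = 154 + 101 * 5.0589
= 664.9 ms


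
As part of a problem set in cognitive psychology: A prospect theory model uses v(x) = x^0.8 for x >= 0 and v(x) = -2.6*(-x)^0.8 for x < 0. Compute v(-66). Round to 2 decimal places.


Since x = -66 < 0, use v(x) = -lambda*(-x)^alpha
(-x) = 66
66^0.8 = 28.5519
v(-66) = -2.6 * 28.5519
= -74.23


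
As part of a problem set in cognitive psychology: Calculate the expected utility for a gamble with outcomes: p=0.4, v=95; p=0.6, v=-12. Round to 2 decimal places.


EU = sum(p_i * v_i)
0.4 * 95 = 38.0
0.6 * -12 = -7.2
EU = 38.0 + -7.2
= 30.80


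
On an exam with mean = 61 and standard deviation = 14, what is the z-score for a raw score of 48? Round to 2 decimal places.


z = (X - mu) / sigma
= (48 - 61) / 14
= -13 / 14
= -0.93


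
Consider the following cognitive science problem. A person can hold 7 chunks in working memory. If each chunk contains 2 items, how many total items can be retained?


Total items = chunks * items_per_chunk
= 7 * 2
= 14


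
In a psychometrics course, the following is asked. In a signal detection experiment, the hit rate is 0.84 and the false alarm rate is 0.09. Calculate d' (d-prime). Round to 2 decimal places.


d' = z(HR) - z(FAR)
z(0.84) = 0.9945
z(0.09) = -1.3408
d' = 0.9945 - -1.3408
= 2.34


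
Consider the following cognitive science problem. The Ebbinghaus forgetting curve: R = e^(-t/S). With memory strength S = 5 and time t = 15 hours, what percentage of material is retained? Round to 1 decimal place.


R = e^(-t/S)
-t/S = -15/5 = -3.0
R = e^(-3.0) = 0.049787
Percentage = 0.049787 * 100
= 5.0


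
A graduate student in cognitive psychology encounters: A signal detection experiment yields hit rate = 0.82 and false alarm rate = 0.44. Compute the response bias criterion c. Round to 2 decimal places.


c = -0.5 * (z(HR) + z(FAR))
z(0.82) = 0.9154
z(0.44) = -0.151
c = -0.5 * (0.9154 + -0.151)
= -0.5 * 0.7644
= -0.38


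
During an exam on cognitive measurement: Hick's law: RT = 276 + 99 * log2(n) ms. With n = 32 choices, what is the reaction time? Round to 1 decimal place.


RT = 276 + 99 * log2(32)
log2(32) = 5.0
RT = 276 + 99 * 5.0
= 276 + 495.0
= 771.0 ms


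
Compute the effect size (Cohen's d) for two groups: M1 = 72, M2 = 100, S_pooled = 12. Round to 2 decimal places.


Cohen's d = (M1 - M2) / S_pooled
= (72 - 100) / 12
= -28 / 12
= -2.33


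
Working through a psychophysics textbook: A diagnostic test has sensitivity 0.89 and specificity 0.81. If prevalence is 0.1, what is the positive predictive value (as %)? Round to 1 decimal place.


PPV = (sens * prev) / (sens * prev + (1-spec) * (1-prev))
Numerator = 0.89 * 0.1 = 0.089
P(positive and no disease) = (1 - spec) * (1 - prev) = (1 - 0.81) * (1 - 0.1) = 0.171
Denominator = 0.089 + 0.171 = 0.26
PPV = 0.089 / 0.26 = 0.342308
As percentage = 34.2


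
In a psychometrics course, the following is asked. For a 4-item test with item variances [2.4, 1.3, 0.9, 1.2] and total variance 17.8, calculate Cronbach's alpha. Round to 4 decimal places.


alpha = (k/(k-1)) * (1 - sum(s_i^2)/s_total^2)
sum(item variances) = 5.8
k/(k-1) = 4/3 = 1.333333
1 - 5.8/17.8 = 1 - 0.325843 = 0.674157
alpha = 1.333333 * 0.674157
= 0.8989


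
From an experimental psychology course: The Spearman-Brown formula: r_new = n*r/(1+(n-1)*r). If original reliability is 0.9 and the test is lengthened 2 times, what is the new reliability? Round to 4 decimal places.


r_new = n*r / (1 + (n-1)*r)
Numerator = 2 * 0.9 = 1.8
Denominator = 1 + 1 * 0.9 = 1.9
r_new = 1.8 / 1.9
= 0.9474


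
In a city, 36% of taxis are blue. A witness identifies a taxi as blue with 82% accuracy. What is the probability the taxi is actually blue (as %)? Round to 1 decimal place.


P(blue | says blue) = P(says blue | blue)*P(blue) / [P(says blue | blue)*P(blue) + P(says blue | not blue)*P(not blue)]
Numerator = 0.82 * 0.36 = 0.2952
False identification = 0.18 * 0.64 = 0.1152
P = 0.2952 / (0.2952 + 0.1152)
= 0.2952 / 0.4104
As percentage = 71.9


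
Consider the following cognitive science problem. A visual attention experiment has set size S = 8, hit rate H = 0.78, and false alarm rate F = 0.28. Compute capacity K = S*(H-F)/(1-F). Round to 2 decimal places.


K = S * (H - F) / (1 - F)
H - F = 0.5
1 - F = 0.72
K = 8 * 0.5 / 0.72
= 5.56


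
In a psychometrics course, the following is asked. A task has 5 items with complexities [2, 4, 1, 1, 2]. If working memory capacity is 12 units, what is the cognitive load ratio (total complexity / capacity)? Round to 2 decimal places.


Total complexity = 2 + 4 + 1 + 1 + 2 = 10
Load = total / capacity = 10 / 12
= 0.83


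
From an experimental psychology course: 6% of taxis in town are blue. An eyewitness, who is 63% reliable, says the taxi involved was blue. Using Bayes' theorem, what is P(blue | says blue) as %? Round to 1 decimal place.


P(blue | says blue) = P(says blue | blue)*P(blue) / [P(says blue | blue)*P(blue) + P(says blue | not blue)*P(not blue)]
Numerator = 0.63 * 0.06 = 0.0378
False identification = 0.37 * 0.94 = 0.3478
P = 0.0378 / (0.0378 + 0.3478)
= 0.0378 / 0.3856
As percentage = 9.8


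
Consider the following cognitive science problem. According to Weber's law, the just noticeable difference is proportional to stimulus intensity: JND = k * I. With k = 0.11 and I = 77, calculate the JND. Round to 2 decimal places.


JND = k * I
JND = 0.11 * 77
= 8.47


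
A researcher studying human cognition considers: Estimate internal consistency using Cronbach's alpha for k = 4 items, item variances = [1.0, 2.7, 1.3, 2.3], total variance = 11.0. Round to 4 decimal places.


alpha = (k/(k-1)) * (1 - sum(s_i^2)/s_total^2)
sum(item variances) = 7.3
k/(k-1) = 4/3 = 1.333333
1 - 7.3/11.0 = 1 - 0.663636 = 0.336364
alpha = 1.333333 * 0.336364
= 0.4485


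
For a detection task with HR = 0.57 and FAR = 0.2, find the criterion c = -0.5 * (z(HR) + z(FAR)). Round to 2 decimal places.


c = -0.5 * (z(HR) + z(FAR))
z(0.57) = 0.1764
z(0.2) = -0.8416
c = -0.5 * (0.1764 + -0.8416)
= -0.5 * -0.6652
= 0.33


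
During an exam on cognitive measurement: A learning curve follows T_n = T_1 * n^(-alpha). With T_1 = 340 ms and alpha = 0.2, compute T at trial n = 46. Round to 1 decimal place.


T_n = 340 * 46^(-0.2)
46^(-0.2) = 0.464995
T_n = 340 * 0.464995
= 158.1 ms


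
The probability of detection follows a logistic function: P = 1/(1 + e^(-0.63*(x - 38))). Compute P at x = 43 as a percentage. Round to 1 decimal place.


P(x) = 1/(1 + e^(-0.63*(43 - 38)))
Exponent = -0.63 * 5 = -3.15
e^(-3.15) = 0.042852
P = 1/(1 + 0.042852) = 0.958909
Percentage = 95.9


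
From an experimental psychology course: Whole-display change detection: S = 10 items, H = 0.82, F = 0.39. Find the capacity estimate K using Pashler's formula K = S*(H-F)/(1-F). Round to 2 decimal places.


K = S * (H - F) / (1 - F)
H - F = 0.43
1 - F = 0.61
K = 10 * 0.43 / 0.61
= 7.05


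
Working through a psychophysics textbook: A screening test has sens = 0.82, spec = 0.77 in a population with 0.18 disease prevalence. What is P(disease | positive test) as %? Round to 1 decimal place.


PPV = (sens * prev) / (sens * prev + (1-spec) * (1-prev))
Numerator = 0.82 * 0.18 = 0.1476
P(positive and no disease) = (1 - spec) * (1 - prev) = (1 - 0.77) * (1 - 0.18) = 0.1886
Denominator = 0.1476 + 0.1886 = 0.3362
PPV = 0.1476 / 0.3362 = 0.439024
As percentage = 43.9


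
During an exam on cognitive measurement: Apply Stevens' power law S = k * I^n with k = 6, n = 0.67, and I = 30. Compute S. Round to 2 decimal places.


S = 6 * 30^0.67
30^0.67 = 9.765
S = 6 * 9.765
= 58.59


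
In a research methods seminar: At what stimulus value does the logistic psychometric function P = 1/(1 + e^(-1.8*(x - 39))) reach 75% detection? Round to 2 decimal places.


At P = 0.75: 0.75 = 1/(1 + e^(-k*(x-x0)))
Solving: e^(-k*(x-x0)) = 1/3
x = x0 + ln(3)/k
ln(3) = 1.0986
x = 39 + 1.0986/1.8
= 39 + 0.6103
= 39.61


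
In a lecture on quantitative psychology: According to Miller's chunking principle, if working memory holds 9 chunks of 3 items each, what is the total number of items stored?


Total items = chunks * items_per_chunk
= 9 * 3
= 27


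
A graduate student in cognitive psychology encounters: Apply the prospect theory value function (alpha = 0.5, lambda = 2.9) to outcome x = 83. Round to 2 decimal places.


Since x = 83 >= 0, use v(x) = x^0.5
83^0.5 = 9.1104
v(83) = 9.11


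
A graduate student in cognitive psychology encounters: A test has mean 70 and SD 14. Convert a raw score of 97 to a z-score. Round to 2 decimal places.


z = (X - mu) / sigma
= (97 - 70) / 14
= 27 / 14
= 1.93


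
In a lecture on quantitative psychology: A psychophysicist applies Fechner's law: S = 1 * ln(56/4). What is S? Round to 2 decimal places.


S = 1 * ln(56/4)
I/I0 = 14.0
ln(14.0) = 2.6391
S = 1 * 2.6391
= 2.64


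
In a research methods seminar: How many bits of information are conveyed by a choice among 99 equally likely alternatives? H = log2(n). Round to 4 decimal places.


H = log2(n)
H = log2(99)
= 6.6294


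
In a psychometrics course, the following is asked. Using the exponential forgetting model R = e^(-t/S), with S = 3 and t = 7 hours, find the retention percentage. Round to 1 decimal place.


R = e^(-t/S)
-t/S = -7/3 = -2.333333
R = e^(-2.333333) = 0.096972
Percentage = 0.096972 * 100
= 9.7


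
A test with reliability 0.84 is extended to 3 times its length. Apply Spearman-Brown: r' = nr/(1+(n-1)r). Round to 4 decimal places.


r_new = n*r / (1 + (n-1)*r)
Numerator = 3 * 0.84 = 2.52
Denominator = 1 + 2 * 0.84 = 2.68
r_new = 2.52 / 2.68
= 0.9403


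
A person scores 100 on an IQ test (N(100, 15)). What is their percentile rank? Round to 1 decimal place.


z = (IQ - mean) / SD
z = (100 - 100) / 15 = 0.0
Percentile = Phi(0.0) * 100
Phi(0.0) = 0.5
= 50.0


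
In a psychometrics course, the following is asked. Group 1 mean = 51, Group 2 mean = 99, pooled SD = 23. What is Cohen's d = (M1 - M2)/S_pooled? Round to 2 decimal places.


Cohen's d = (M1 - M2) / S_pooled
= (51 - 99) / 23
= -48 / 23
= -2.09


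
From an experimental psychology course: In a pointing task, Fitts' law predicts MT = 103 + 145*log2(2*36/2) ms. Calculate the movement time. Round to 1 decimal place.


MT = 103 + 145 * log2(2*36/2)
2D/W = 36.0
log2(36.0) = 5.1699
MT = 103 + 145 * 5.1699
= 852.6 ms


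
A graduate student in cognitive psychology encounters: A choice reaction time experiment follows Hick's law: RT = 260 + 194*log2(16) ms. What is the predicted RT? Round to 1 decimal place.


RT = 260 + 194 * log2(16)
log2(16) = 4.0
RT = 260 + 194 * 4.0
= 260 + 776.0
= 1036.0 ms


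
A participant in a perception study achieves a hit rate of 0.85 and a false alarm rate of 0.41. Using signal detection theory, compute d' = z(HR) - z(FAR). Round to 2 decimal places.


d' = z(HR) - z(FAR)
z(0.85) = 1.0364
z(0.41) = -0.2275
d' = 1.0364 - -0.2275
= 1.26


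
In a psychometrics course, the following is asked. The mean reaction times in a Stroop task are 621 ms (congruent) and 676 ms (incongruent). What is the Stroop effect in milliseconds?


Stroop effect = RT(incongruent) - RT(congruent)
= 676 - 621
= 55 ms


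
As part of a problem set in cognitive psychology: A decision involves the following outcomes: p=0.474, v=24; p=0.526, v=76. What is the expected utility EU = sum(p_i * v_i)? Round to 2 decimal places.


EU = sum(p_i * v_i)
0.474 * 24 = 11.376
0.526 * 76 = 39.976
EU = 11.376 + 39.976
= 51.35


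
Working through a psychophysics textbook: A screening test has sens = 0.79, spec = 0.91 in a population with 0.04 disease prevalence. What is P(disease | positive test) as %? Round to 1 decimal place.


PPV = (sens * prev) / (sens * prev + (1-spec) * (1-prev))
Numerator = 0.79 * 0.04 = 0.0316
P(positive and no disease) = (1 - spec) * (1 - prev) = (1 - 0.91) * (1 - 0.04) = 0.0864
Denominator = 0.0316 + 0.0864 = 0.118
PPV = 0.0316 / 0.118 = 0.267797
As percentage = 26.8


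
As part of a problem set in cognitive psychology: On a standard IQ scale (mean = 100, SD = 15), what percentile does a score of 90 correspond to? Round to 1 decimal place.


z = (IQ - mean) / SD
z = (90 - 100) / 15 = -0.6667
Percentile = Phi(-0.6667) * 100
Phi(-0.6667) = 0.252482
= 25.2


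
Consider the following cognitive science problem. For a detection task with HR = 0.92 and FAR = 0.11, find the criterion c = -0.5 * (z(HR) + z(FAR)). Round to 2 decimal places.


c = -0.5 * (z(HR) + z(FAR))
z(0.92) = 1.4051
z(0.11) = -1.2265
c = -0.5 * (1.4051 + -1.2265)
= -0.5 * 0.1786
= -0.09


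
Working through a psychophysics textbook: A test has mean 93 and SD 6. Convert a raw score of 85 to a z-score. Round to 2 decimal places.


z = (X - mu) / sigma
= (85 - 93) / 6
= -8 / 6
= -1.33


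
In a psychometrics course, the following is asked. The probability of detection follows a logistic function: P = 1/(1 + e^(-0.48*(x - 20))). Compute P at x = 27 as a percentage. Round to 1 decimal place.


P(x) = 1/(1 + e^(-0.48*(27 - 20)))
Exponent = -0.48 * 7 = -3.36
e^(-3.36) = 0.034735
P = 1/(1 + 0.034735) = 0.966431
Percentage = 96.6


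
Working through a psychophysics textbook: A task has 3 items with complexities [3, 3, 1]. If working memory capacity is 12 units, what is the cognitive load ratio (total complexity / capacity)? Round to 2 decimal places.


Total complexity = 3 + 3 + 1 = 7
Load = total / capacity = 7 / 12
= 0.58


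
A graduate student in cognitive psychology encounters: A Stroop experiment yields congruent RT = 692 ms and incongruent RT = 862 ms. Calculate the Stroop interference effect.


Stroop effect = RT(incongruent) - RT(congruent)
= 862 - 692
= 170 ms


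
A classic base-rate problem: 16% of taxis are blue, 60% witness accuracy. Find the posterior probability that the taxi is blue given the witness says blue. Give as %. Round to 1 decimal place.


P(blue | says blue) = P(says blue | blue)*P(blue) / [P(says blue | blue)*P(blue) + P(says blue | not blue)*P(not blue)]
Numerator = 0.6 * 0.16 = 0.096
False identification = 0.4 * 0.84 = 0.336
P = 0.096 / (0.096 + 0.336)
= 0.096 / 0.432
As percentage = 22.2


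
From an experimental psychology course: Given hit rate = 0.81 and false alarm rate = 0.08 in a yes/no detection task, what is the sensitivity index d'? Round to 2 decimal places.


d' = z(HR) - z(FAR)
z(0.81) = 0.8779
z(0.08) = -1.4051
d' = 0.8779 - -1.4051
= 2.28


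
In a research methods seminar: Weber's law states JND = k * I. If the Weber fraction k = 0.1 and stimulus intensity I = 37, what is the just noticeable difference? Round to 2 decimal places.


JND = k * I
JND = 0.1 * 37
= 3.70


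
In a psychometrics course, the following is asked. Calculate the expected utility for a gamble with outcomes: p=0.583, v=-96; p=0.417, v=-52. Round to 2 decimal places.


EU = sum(p_i * v_i)
0.583 * -96 = -55.968
0.417 * -52 = -21.684
EU = -55.968 + -21.684
= -77.65


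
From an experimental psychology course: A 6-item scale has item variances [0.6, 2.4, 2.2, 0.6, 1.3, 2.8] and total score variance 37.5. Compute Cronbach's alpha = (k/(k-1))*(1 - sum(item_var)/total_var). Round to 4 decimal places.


alpha = (k/(k-1)) * (1 - sum(s_i^2)/s_total^2)
sum(item variances) = 9.9
k/(k-1) = 6/5 = 1.2
1 - 9.9/37.5 = 1 - 0.264 = 0.736
alpha = 1.2 * 0.736
= 0.8832


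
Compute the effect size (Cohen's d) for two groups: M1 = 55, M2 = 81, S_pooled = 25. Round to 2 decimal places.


Cohen's d = (M1 - M2) / S_pooled
= (55 - 81) / 25
= -26 / 25
= -1.04


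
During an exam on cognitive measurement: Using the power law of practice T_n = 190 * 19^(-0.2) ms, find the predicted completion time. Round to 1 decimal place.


T_n = 190 * 19^(-0.2)
19^(-0.2) = 0.554944
T_n = 190 * 0.554944
= 105.4 ms


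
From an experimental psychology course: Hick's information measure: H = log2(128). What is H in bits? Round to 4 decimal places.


H = log2(n)
H = log2(128)
= 7.0000


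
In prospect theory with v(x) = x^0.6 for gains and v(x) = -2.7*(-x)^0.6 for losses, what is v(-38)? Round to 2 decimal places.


Since x = -38 < 0, use v(x) = -lambda*(-x)^alpha
(-x) = 38
38^0.6 = 8.8689
v(-38) = -2.7 * 8.8689
= -23.95


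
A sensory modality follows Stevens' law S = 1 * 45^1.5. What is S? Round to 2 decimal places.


S = 1 * 45^1.5
45^1.5 = 301.8692
S = 1 * 301.8692
= 301.87


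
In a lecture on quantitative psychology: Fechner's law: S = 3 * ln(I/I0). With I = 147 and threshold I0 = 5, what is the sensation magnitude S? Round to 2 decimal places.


S = 3 * ln(147/5)
I/I0 = 29.4
ln(29.4) = 3.381
S = 3 * 3.381
= 10.14


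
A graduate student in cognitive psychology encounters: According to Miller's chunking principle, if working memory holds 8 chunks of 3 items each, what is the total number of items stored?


Total items = chunks * items_per_chunk
= 8 * 3
= 24


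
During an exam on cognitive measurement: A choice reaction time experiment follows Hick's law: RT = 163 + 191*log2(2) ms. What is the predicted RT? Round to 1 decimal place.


RT = 163 + 191 * log2(2)
log2(2) = 1.0
RT = 163 + 191 * 1.0
= 163 + 191.0
= 354.0 ms


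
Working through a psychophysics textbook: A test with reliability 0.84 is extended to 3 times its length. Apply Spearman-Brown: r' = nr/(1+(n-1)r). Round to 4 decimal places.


r_new = n*r / (1 + (n-1)*r)
Numerator = 3 * 0.84 = 2.52
Denominator = 1 + 2 * 0.84 = 2.68
r_new = 2.52 / 2.68
= 0.9403


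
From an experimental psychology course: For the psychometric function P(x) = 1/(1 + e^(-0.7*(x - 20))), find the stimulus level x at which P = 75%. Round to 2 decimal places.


At P = 0.75: 0.75 = 1/(1 + e^(-k*(x-x0)))
Solving: e^(-k*(x-x0)) = 1/3
x = x0 + ln(3)/k
ln(3) = 1.0986
x = 20 + 1.0986/0.7
= 20 + 1.5694
= 21.57


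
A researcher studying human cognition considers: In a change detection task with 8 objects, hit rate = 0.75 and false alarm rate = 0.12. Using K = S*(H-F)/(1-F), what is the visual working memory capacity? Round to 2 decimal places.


K = S * (H - F) / (1 - F)
H - F = 0.63
1 - F = 0.88
K = 8 * 0.63 / 0.88
= 5.73


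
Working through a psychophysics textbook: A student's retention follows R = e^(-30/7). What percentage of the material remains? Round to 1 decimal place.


R = e^(-t/S)
-t/S = -30/7 = -4.285714
R = e^(-4.285714) = 0.013764
Percentage = 0.013764 * 100
= 1.4


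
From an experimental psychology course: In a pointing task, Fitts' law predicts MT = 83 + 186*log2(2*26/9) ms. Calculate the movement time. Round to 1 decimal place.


MT = 83 + 186 * log2(2*26/9)
2D/W = 5.777778
log2(5.777778) = 2.5305
MT = 83 + 186 * 2.5305
= 553.7 ms


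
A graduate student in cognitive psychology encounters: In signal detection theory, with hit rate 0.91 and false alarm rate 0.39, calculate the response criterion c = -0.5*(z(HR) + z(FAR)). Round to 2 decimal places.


c = -0.5 * (z(HR) + z(FAR))
z(0.91) = 1.3408
z(0.39) = -0.2793
c = -0.5 * (1.3408 + -0.2793)
= -0.5 * 1.0615
= -0.53


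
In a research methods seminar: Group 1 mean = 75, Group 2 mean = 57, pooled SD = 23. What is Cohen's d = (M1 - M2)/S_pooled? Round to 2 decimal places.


Cohen's d = (M1 - M2) / S_pooled
= (75 - 57) / 23
= 18 / 23
= 0.78


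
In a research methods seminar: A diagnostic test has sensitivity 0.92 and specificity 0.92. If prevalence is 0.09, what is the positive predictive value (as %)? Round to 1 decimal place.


PPV = (sens * prev) / (sens * prev + (1-spec) * (1-prev))
Numerator = 0.92 * 0.09 = 0.0828
P(positive and no disease) = (1 - spec) * (1 - prev) = (1 - 0.92) * (1 - 0.09) = 0.0728
Denominator = 0.0828 + 0.0728 = 0.1556
PPV = 0.0828 / 0.1556 = 0.532134
As percentage = 53.2


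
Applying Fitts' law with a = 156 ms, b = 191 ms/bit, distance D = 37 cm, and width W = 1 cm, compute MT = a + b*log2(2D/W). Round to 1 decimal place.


MT = 156 + 191 * log2(2*37/1)
2D/W = 74.0
log2(74.0) = 6.2095
MT = 156 + 191 * 6.2095
= 1342.0 ms


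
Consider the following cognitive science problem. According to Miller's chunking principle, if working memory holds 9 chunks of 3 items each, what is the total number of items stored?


Total items = chunks * items_per_chunk
= 9 * 3
= 27


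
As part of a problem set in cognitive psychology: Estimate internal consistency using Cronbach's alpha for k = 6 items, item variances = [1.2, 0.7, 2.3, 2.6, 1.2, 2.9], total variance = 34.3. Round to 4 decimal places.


alpha = (k/(k-1)) * (1 - sum(s_i^2)/s_total^2)
sum(item variances) = 10.9
k/(k-1) = 6/5 = 1.2
1 - 10.9/34.3 = 1 - 0.317784 = 0.682216
alpha = 1.2 * 0.682216
= 0.8187


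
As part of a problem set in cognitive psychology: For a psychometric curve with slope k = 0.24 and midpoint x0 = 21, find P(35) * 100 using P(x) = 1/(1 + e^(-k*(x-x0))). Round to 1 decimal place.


P(x) = 1/(1 + e^(-0.24*(35 - 21)))
Exponent = -0.24 * 14 = -3.36
e^(-3.36) = 0.034735
P = 1/(1 + 0.034735) = 0.966431
Percentage = 96.6


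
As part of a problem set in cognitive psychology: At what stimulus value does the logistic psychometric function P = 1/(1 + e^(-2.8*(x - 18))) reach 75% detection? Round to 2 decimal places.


At P = 0.75: 0.75 = 1/(1 + e^(-k*(x-x0)))
Solving: e^(-k*(x-x0)) = 1/3
x = x0 + ln(3)/k
ln(3) = 1.0986
x = 18 + 1.0986/2.8
= 18 + 0.3924
= 18.39


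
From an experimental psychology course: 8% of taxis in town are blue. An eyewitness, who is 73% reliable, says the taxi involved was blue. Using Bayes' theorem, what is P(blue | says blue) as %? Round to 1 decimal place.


P(blue | says blue) = P(says blue | blue)*P(blue) / [P(says blue | blue)*P(blue) + P(says blue | not blue)*P(not blue)]
Numerator = 0.73 * 0.08 = 0.0584
False identification = 0.27 * 0.92 = 0.2484
P = 0.0584 / (0.0584 + 0.2484)
= 0.0584 / 0.3068
As percentage = 19.0


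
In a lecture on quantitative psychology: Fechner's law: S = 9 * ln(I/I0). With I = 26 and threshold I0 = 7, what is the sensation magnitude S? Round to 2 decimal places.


S = 9 * ln(26/7)
I/I0 = 3.714286
ln(3.714286) = 1.3122
S = 9 * 1.3122
= 11.81


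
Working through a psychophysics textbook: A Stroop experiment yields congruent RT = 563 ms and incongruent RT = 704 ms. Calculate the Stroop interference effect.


Stroop effect = RT(incongruent) - RT(congruent)
= 704 - 563
= 141 ms


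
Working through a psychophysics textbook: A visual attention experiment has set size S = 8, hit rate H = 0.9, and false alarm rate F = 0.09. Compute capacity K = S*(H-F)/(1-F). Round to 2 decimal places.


K = S * (H - F) / (1 - F)
H - F = 0.81
1 - F = 0.91
K = 8 * 0.81 / 0.91
= 7.12


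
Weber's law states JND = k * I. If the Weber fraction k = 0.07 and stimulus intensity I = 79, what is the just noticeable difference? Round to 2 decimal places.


JND = k * I
JND = 0.07 * 79
= 5.53


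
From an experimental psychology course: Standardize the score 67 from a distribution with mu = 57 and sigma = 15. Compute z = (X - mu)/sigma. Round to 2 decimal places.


z = (X - mu) / sigma
= (67 - 57) / 15
= 10 / 15
= 0.67


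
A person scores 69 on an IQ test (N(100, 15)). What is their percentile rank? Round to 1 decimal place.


z = (IQ - mean) / SD
z = (69 - 100) / 15 = -2.0667
Percentile = Phi(-2.0667) * 100
Phi(-2.0667) = 0.019381
= 1.9


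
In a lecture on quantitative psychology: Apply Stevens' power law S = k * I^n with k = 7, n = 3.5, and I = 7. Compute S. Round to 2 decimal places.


S = 7 * 7^3.5
7^3.5 = 907.4927
S = 7 * 907.4927
= 6352.45


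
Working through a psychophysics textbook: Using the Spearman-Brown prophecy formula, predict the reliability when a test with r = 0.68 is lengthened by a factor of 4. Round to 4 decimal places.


r_new = n*r / (1 + (n-1)*r)
Numerator = 4 * 0.68 = 2.72
Denominator = 1 + 3 * 0.68 = 3.04
r_new = 2.72 / 3.04
= 0.8947


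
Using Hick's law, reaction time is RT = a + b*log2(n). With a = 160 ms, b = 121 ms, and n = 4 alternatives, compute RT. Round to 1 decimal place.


RT = 160 + 121 * log2(4)
log2(4) = 2.0
RT = 160 + 121 * 2.0
= 160 + 242.0
= 402.0 ms


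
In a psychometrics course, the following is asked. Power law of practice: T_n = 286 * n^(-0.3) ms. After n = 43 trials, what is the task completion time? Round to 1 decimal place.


T_n = 286 * 43^(-0.3)
43^(-0.3) = 0.323563
T_n = 286 * 0.323563
= 92.5 ms


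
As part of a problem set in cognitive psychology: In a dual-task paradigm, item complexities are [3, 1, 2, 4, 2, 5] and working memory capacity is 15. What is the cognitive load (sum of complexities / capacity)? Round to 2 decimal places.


Total complexity = 3 + 1 + 2 + 4 + 2 + 5 = 17
Load = total / capacity = 17 / 15
= 1.13


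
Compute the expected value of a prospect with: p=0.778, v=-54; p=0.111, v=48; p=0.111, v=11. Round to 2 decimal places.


EU = sum(p_i * v_i)
0.778 * -54 = -42.012
0.111 * 48 = 5.328
0.111 * 11 = 1.221
EU = -42.012 + 5.328 + 1.221
= -35.46


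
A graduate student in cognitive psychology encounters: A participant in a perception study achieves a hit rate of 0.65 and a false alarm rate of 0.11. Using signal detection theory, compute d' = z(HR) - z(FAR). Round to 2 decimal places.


d' = z(HR) - z(FAR)
z(0.65) = 0.3853
z(0.11) = -1.2265
d' = 0.3853 - -1.2265
= 1.61


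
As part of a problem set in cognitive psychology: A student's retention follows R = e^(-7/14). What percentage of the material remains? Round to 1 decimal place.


R = e^(-t/S)
-t/S = -7/14 = -0.5
R = e^(-0.5) = 0.606531
Percentage = 0.606531 * 100
= 60.7


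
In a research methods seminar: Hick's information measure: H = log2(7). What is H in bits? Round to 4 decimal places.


H = log2(n)
H = log2(7)
= 2.8074


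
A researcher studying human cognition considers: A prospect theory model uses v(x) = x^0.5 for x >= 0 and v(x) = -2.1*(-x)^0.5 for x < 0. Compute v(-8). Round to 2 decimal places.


Since x = -8 < 0, use v(x) = -lambda*(-x)^alpha
(-x) = 8
8^0.5 = 2.8284
v(-8) = -2.1 * 2.8284
= -5.94


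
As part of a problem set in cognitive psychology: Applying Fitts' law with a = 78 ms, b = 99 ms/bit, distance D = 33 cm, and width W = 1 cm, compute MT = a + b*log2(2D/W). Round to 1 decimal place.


MT = 78 + 99 * log2(2*33/1)
2D/W = 66.0
log2(66.0) = 6.0444
MT = 78 + 99 * 6.0444
= 676.4 ms


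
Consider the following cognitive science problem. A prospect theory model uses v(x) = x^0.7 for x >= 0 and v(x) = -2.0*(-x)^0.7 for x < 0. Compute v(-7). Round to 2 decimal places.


Since x = -7 < 0, use v(x) = -lambda*(-x)^alpha
(-x) = 7
7^0.7 = 3.9045
v(-7) = -2.0 * 3.9045
= -7.81


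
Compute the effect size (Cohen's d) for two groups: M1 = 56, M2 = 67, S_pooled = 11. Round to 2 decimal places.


Cohen's d = (M1 - M2) / S_pooled
= (56 - 67) / 11
= -11 / 11
= -1.00


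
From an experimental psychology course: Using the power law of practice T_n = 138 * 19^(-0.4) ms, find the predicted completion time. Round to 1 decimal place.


T_n = 138 * 19^(-0.4)
19^(-0.4) = 0.307963
T_n = 138 * 0.307963
= 42.5 ms


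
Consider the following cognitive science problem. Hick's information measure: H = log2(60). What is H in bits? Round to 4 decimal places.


H = log2(n)
H = log2(60)
= 5.9069


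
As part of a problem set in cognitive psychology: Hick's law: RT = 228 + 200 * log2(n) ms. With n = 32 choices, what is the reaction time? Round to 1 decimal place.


RT = 228 + 200 * log2(32)
log2(32) = 5.0
RT = 228 + 200 * 5.0
= 228 + 1000.0
= 1228.0 ms


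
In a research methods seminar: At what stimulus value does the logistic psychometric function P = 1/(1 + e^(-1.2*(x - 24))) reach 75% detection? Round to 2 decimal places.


At P = 0.75: 0.75 = 1/(1 + e^(-k*(x-x0)))
Solving: e^(-k*(x-x0)) = 1/3
x = x0 + ln(3)/k
ln(3) = 1.0986
x = 24 + 1.0986/1.2
= 24 + 0.9155
= 24.92


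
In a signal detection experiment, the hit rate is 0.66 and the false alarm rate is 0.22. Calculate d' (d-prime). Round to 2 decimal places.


d' = z(HR) - z(FAR)
z(0.66) = 0.4125
z(0.22) = -0.7722
d' = 0.4125 - -0.7722
= 1.18


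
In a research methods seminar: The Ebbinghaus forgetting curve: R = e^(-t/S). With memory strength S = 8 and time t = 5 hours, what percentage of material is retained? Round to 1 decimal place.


R = e^(-t/S)
-t/S = -5/8 = -0.625
R = e^(-0.625) = 0.535261
Percentage = 0.535261 * 100
= 53.5


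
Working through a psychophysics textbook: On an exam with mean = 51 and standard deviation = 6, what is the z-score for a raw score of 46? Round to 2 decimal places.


z = (X - mu) / sigma
= (46 - 51) / 6
= -5 / 6
= -0.83


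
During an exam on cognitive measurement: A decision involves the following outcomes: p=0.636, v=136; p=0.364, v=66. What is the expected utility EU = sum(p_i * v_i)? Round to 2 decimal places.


EU = sum(p_i * v_i)
0.636 * 136 = 86.496
0.364 * 66 = 24.024
EU = 86.496 + 24.024
= 110.52


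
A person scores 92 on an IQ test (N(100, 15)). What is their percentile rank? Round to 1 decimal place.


z = (IQ - mean) / SD
z = (92 - 100) / 15 = -0.5333
Percentile = Phi(-0.5333) * 100
Phi(-0.5333) = 0.296913
= 29.7


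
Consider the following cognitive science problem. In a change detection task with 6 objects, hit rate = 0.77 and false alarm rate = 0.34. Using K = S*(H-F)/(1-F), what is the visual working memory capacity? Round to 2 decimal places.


K = S * (H - F) / (1 - F)
H - F = 0.43
1 - F = 0.66
K = 6 * 0.43 / 0.66
= 3.91


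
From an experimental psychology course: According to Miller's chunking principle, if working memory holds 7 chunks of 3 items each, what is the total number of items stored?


Total items = chunks * items_per_chunk
= 7 * 3
= 21
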